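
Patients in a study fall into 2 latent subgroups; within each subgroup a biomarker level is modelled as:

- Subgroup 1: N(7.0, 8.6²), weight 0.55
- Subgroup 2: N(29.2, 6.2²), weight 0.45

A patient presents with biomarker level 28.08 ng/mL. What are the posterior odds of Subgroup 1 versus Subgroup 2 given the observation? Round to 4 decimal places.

0.0444

Posterior odds = (P(Z=i) f_i(x)) / (P(Z=j) f_j(x)); the normalising sum cancels.
Normal densities:
  L_1 = (1/(8.6·√(2π)))·exp(−(28.08−7.0)²/(2·8.6²)) = 0.046389·exp(-3.00410) = 0.00230011
  L_2 = (1/(6.2·√(2π)))·exp(−(28.08−29.2)²/(2·6.2²)) = 0.064346·exp(-0.01632) = 0.0633042
Posterior odds = (P(Z=1)·L_1) / (P(Z=2)·L_2) = (0.55·0.00230011) / (0.45·0.0633042) = 0.00126506 / 0.0284869 ≈ 0.0444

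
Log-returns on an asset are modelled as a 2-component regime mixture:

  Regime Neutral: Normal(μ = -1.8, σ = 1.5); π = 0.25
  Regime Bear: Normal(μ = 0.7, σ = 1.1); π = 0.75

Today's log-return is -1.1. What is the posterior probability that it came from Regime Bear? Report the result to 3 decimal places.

0.545

P(component k | x) = π_k·f_k(x) / marginal(x), where marginal(x) = Σ_j π_j·f_j(x).
Evaluate each component's likelihood at the observed value:
  L_Neutral = (1/(1.5·√(2π)))·exp(−(-1.1−-1.8)²/(2·1.5²)) = 0.265962·exp(-0.10889) = 0.238522
  L_Bear = (1/(1.1·√(2π)))·exp(−(-1.1−0.7)²/(2·1.1²)) = 0.362675·exp(-1.33884) = 0.0950748
Prior × likelihood for each component:
  π_Neutral·L_Neutral = 0.25 × 0.238522 = 0.0596306
  π_Bear·L_Bear = 0.75 × 0.0950748 = 0.0713061
Sum: 0.0596306 + 0.0713061 = 0.130937
P(Regime Bear | -1.1) ≈ 0.545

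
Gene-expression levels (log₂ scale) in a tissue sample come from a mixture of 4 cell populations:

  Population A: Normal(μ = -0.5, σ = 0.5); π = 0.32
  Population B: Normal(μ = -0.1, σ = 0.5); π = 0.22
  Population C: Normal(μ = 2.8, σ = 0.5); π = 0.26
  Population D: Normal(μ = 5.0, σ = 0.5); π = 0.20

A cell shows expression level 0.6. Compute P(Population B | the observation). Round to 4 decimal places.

Apply Bayes' rule: the posterior for each component is proportional to its prior times its likelihood at x.
Component likelihoods at x = 0.6:
  L_A = (1/(0.5·√(2π)))·exp(−(0.6−-0.5)²/(2·0.5²)) = 0.797885·exp(-2.42000) = 0.0709492
  L_B = (1/(0.5·√(2π)))·exp(−(0.6−-0.1)²/(2·0.5²)) = 0.797885·exp(-0.98000) = 0.299455
  L_C = (1/(0.5·√(2π)))·exp(−(0.6−2.8)²/(2·0.5²)) = 0.797885·exp(-9.68000) = 4.98849e-05
  L_D = (1/(0.5·√(2π)))·exp(−(0.6−5.0)²/(2·0.5²)) = 0.797885·exp(-38.72000) = 1.21915e-17
Prior × likelihood for each component:
  P(Z=A)·L_A = 0.32 × 0.0709492 = 0.0227037
  P(Z=B)·L_B = 0.22 × 0.299455 = 0.0658801
  P(Z=C)·L_C = 0.26 × 4.98849e-05 = 1.29701e-05
  P(Z=D)·L_D = 0.20 × 1.21915e-17 = 2.4383e-18
Evidence: 0.0227037 + 0.0658801 + 1.29701e-05 + 2.4383e-18 = 0.0885968
So the posterior for Population B is 0.0658801 / 0.0885968 ≈ 0.7436.

0.7436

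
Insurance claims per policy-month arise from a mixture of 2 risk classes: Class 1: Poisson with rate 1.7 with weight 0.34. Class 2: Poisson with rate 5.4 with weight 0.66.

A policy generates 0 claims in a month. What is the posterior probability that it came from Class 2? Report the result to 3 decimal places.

0.046

By Bayes' theorem, P(k | x) = π_k f_k(x) / Σ_j π_j f_j(x).
Evaluate each component's likelihood at the observed value:
  p_1 = e^(−1.7)·1.7^0/0! = 0.182684
  p_2 = e^(−5.4)·5.4^0/0! = 0.00451658
Unnormalised posteriors:
  π_1·p_1 = 0.34 × 0.182684 = 0.0621124
  π_2·p_2 = 0.66 × 0.00451658 = 0.00298094
Denominator: 0.0621124 + 0.00298094 = 0.0650933
So the posterior for Class 2 is 0.00298094 / 0.0650933 ≈ 0.046.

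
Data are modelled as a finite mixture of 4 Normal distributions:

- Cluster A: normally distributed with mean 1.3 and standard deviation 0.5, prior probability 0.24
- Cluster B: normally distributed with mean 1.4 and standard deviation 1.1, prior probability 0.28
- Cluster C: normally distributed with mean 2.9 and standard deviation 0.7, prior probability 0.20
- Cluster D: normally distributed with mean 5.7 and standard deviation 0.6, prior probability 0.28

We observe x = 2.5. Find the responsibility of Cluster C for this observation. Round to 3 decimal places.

Posterior ∝ prior × likelihood, so P(k | x) ∝ π_k f_k(x); normalise over all components.
Normal densities:
  p_A = (1/(0.5·√(2π)))·exp(−(2.5−1.3)²/(2·0.5²)) = 0.797885·exp(-2.88000) = 0.0447891
  p_B = (1/(1.1·√(2π)))·exp(−(2.5−1.4)²/(2·1.1²)) = 0.362675·exp(-0.50000) = 0.219973
  p_C = (1/(0.7·√(2π)))·exp(−(2.5−2.9)²/(2·0.7²)) = 0.569918·exp(-0.16327) = 0.484068
  p_D = (1/(0.6·√(2π)))·exp(−(2.5−5.7)²/(2·0.6²)) = 0.664904·exp(-14.22222) = 4.42717e-07
Multiply by the mixture weights:
  π_A·p_A = 0.24 × 0.0447891 = 0.0107494
  π_B·p_B = 0.28 × 0.219973 = 0.0615925
  π_C·p_C = 0.20 × 0.484068 = 0.0968137
  π_D·p_D = 0.28 × 4.42717e-07 = 1.23961e-07
Normaliser: 0.0107494 + 0.0615925 + 0.0968137 + 1.23961e-07 = 0.169156
So the posterior for Cluster C is 0.0968137 / 0.169156 ≈ 0.572.

0.572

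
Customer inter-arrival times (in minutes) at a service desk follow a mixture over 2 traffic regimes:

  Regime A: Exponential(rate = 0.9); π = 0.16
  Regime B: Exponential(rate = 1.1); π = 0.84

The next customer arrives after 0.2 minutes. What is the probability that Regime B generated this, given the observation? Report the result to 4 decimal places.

The responsibility of component k is w_k f_k(x) divided by Σ_j w_j f_j(x).
Evaluate each component's likelihood at the observed value:
  f_A = 0.9·e^(−0.9·0.2) = 0.9·e^(−0.1800) = 0.751743
  f_B = 1.1·e^(−1.1·0.2) = 1.1·e^(−0.2200) = 0.882771
Weight by the priors:
  w_A·f_A = 0.16 × 0.751743 = 0.120279
  w_B·f_B = 0.84 × 0.882771 = 0.741527
Sum: 0.120279 + 0.741527 = 0.861806
Responsibility of Regime B: 0.741527 / 0.861806 ≈ 0.8604

0.8604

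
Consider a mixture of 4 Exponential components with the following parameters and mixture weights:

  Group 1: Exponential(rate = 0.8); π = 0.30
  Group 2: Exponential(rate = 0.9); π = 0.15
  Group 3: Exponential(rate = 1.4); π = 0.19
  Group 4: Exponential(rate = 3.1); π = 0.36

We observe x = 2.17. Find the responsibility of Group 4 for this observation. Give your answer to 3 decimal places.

Apply Bayes' rule: the posterior for each component is proportional to its prior times its likelihood at x.
Evaluate each component's likelihood at the observed value:
  p_1 = 0.140979
  p_2 = 0.127663
  p_3 = 0.0671029
  p_4 = 0.00371418
Multiply by the mixture weights:
  w_1·p_1 = 0.30 × 0.140979 = 0.0422937
  w_2·p_2 = 0.15 × 0.127663 = 0.0191495
  w_3·p_3 = 0.19 × 0.0671029 = 0.0127496
  w_4·p_4 = 0.36 × 0.00371418 = 0.0013371
Denominator: 0.0422937 + 0.0191495 + 0.0127496 + 0.0013371 = 0.0755299
So the posterior for Group 4 is 0.0013371 / 0.0755299 ≈ 0.018.

0.018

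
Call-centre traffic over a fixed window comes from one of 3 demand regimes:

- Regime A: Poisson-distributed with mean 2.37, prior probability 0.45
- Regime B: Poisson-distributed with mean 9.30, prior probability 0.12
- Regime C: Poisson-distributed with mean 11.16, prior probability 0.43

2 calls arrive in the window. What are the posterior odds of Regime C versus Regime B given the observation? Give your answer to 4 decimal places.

Only the two components matter; the odds are (π_i f_i(x)) / (π_j f_j(x)).
Component likelihoods at x = 2 calls:
  p_A = e^(−2.37)·2.37^2/2! = 0.262536
  p_B = e^(−9.30)·9.30^2/2! = 0.00395364
  p_C = e^(−11.16)·11.16^2/2! = 0.000886282
0.000381101 / 0.000474437 ≈ 0.8033

0.8033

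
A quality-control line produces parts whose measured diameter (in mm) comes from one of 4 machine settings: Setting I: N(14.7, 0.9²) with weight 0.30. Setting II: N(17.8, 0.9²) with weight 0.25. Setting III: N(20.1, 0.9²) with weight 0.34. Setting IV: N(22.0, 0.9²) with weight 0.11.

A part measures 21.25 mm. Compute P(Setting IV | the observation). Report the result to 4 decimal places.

Posterior ∝ prior × likelihood, so P(k | x) ∝ w_k f_k(x); normalise over all components.
Normal densities:
  L_I = 1.39713e-12
  L_II = 0.000285634
  L_III = 0.195942
  L_IV = 0.313235
Prior × likelihood for each component:
  w_I·L_I = 0.30 × 1.39713e-12 = 4.19138e-13
  w_II·L_II = 0.25 × 0.000285634 = 7.14084e-05
  w_III·L_III = 0.34 × 0.195942 = 0.0666203
  w_IV·L_IV = 0.11 × 0.313235 = 0.0344559
Denominator: 4.19138e-13 + 7.14084e-05 + 0.0666203 + 0.0344559 = 0.101148
P(Setting IV | x) ≈ 0.3406

0.3406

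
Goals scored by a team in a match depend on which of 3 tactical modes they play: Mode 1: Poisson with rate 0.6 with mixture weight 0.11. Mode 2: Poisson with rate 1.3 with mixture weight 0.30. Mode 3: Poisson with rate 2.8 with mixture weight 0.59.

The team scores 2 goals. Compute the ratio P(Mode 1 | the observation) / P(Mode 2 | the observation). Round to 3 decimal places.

Posterior odds = (π_i f_i(x)) / (π_j f_j(x)); the normalising sum cancels.
Component likelihoods at x = 2 goals:
  p_1 = e^(−0.6)·0.6^2/2! = 0.0987861
  p_2 = e^(−1.3)·1.3^2/2! = 0.230289
  p_3 = e^(−2.8)·2.8^2/2! = 0.238375
Odds = (0.11/0.30) × (0.0987861/0.230289) = 0.366667 × 0.428965 ≈ 0.157

0.157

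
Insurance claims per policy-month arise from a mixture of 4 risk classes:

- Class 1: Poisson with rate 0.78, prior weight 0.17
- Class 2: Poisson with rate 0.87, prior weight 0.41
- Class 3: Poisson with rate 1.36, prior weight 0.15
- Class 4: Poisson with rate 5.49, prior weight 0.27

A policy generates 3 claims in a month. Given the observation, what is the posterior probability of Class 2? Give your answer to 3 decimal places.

0.262

Posterior ∝ prior × likelihood, so P(k | x) ∝ P(Z=k) f_k(x); normalise over all components.
Evaluate each component's likelihood at the observed value:
  f_1 = 0.0362562
  f_2 = 0.0459801
  f_3 = 0.107603
  f_4 = 0.113838
Unnormalised posteriors:
  P(Z=1)·f_1 = 0.17 × 0.0362562 = 0.00616356
  P(Z=2)·f_2 = 0.41 × 0.0459801 = 0.0188519
  P(Z=3)·f_3 = 0.15 × 0.107603 = 0.0161405
  P(Z=4)·f_4 = 0.27 × 0.113838 = 0.0307364
Normaliser: 0.00616356 + 0.0188519 + 0.0161405 + 0.0307364 = 0.0718923
So the posterior for Class 2 is 0.0188519 / 0.0718923 ≈ 0.262.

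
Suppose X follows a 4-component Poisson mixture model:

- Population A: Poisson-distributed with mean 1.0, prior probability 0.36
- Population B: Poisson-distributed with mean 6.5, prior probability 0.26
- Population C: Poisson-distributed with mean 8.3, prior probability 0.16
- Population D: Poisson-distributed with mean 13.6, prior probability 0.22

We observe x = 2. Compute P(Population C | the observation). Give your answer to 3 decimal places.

0.018

P(component k | x) = w_k·f_k(x) / marginal(x), where marginal(x) = Σ_j w_j·f_j(x).
Component likelihoods at x = 2:
  f_A = e^(−1.0)·1.0^2/2! = 0.18394
  f_B = e^(−6.5)·6.5^2/2! = 0.0317602
  f_C = e^(−8.3)·8.3^2/2! = 0.00856016
  f_D = e^(−13.6)·13.6^2/2! = 0.000114721
Unnormalised posteriors:
  w_A·f_A = 0.36 × 0.18394 = 0.0662183
  w_B·f_B = 0.26 × 0.0317602 = 0.00825764
  w_C·f_C = 0.16 × 0.00856016 = 0.00136963
  w_D·f_D = 0.22 × 0.000114721 = 2.52386e-05
Denominator: 0.0662183 + 0.00825764 + 0.00136963 + 2.52386e-05 = 0.0758708
P(Population C | 2) = 0.00136963 / 0.0758708 ≈ 0.018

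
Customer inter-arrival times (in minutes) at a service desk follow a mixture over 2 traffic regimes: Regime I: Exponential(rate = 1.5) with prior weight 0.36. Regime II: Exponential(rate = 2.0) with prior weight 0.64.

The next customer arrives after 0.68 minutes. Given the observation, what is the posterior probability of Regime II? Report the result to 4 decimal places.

The responsibility of component k is π_k f_k(x) divided by Σ_j π_j f_j(x).
Evaluate each component's likelihood at the observed value:
  p_I = 0.540892
  p_II = 0.513322
Multiply by the mixture weights:
  π_I·p_I = 0.36 × 0.540892 = 0.194721
  π_II·p_II = 0.64 × 0.513322 = 0.328526
Normaliser: 0.194721 + 0.328526 = 0.523247
P(Regime II | 0.68 minutes) = 0.328526 / 0.523247 ≈ 0.6279

0.6279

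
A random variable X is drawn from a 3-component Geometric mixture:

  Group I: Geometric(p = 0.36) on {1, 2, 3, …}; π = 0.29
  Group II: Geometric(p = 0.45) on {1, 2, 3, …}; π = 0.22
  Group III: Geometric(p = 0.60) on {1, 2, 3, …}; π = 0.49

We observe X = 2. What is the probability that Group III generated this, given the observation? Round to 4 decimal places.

Apply Bayes' rule: the posterior for each component is proportional to its prior times its likelihood at x.
Geometric probabilities:
  L_I = 0.2304
  L_II = 0.2475
  L_III = 0.24
Unnormalised posteriors:
  w_I·L_I = 0.29 × 0.2304 = 0.066816
  w_II·L_II = 0.22 × 0.2475 = 0.05445
  w_III·L_III = 0.49 × 0.24 = 0.1176
Denominator: 0.066816 + 0.05445 + 0.1176 = 0.238866
So the posterior for Group III is 0.1176 / 0.238866 ≈ 0.4923.

0.4923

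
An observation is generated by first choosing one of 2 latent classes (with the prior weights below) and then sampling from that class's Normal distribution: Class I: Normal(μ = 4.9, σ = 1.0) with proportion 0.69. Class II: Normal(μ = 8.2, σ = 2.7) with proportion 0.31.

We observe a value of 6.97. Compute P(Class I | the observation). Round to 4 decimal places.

Apply Bayes' rule: the posterior for each component is proportional to its prior times its likelihood at x.
Normal densities:
  p_I = 0.0468226
  p_II = 0.133193
Multiply by the mixture weights:
  π_I·p_I = 0.69 × 0.0468226 = 0.0323076
  π_II·p_II = 0.31 × 0.133193 = 0.0412898
Sum: 0.0323076 + 0.0412898 = 0.0735975
So the posterior for Class I is 0.0323076 / 0.0735975 ≈ 0.4390.

0.4390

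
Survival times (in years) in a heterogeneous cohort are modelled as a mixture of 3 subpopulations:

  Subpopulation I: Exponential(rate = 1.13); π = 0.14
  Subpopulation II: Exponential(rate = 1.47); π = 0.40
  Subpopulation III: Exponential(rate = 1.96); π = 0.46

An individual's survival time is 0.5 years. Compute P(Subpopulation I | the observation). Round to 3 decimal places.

Posterior ∝ prior × likelihood, so P(k | x) ∝ π_k f_k(x); normalise over all components.
Evaluate each component's likelihood at the observed value:
  L_I = 1.13·e^(−1.13·0.5) = 1.13·e^(−0.5650) = 0.642247
  L_II = 1.47·e^(−1.47·0.5) = 1.47·e^(−0.7350) = 0.704873
  L_III = 1.96·e^(−1.96·0.5) = 1.96·e^(−0.9800) = 0.73561
Unnormalised posteriors:
  π_I·L_I = 0.14 × 0.642247 = 0.0899146
  π_II·L_II = 0.40 × 0.704873 = 0.281949
  π_III·L_III = 0.46 × 0.73561 = 0.33838
Evidence: 0.0899146 + 0.281949 + 0.33838 = 0.710244
P(Subpopulation I | data) ≈ 0.127

0.127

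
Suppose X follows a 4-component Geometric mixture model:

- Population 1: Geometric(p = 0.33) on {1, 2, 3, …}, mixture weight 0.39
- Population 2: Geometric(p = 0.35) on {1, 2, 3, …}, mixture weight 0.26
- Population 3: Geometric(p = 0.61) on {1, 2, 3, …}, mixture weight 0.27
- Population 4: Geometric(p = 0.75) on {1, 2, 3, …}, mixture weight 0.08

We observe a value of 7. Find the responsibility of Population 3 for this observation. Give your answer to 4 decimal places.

Apply Bayes' rule: the posterior for each component is proportional to its prior times its likelihood at x.
Evaluate each component's likelihood at the observed value:
  f_1 = 0.0298513
  f_2 = 0.0263966
  f_3 = 0.00214643
  f_4 = 0.000183105
Multiply by the mixture weights:
  π_1·f_1 = 0.39 × 0.0298513 = 0.011642
  π_2·f_2 = 0.26 × 0.0263966 = 0.00686312
  π_3·f_3 = 0.27 × 0.00214643 = 0.000579537
  π_4·f_4 = 0.08 × 0.000183105 = 1.46484e-05
Marginal: 0.011642 + 0.00686312 + 0.000579537 + 1.46484e-05 = 0.0190993
P(Population 3 | data) = 0.000579537 / 0.0190993 ≈ 0.0303

0.0303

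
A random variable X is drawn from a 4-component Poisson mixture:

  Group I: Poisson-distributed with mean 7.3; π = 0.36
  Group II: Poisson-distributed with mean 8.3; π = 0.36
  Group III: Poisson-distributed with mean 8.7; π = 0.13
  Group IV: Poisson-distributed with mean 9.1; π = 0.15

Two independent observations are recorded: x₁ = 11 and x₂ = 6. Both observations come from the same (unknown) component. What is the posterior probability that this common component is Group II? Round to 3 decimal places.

Apply Bayes' rule: the posterior for each component is proportional to its prior times its likelihood at x.
Since both observations come from the same component, the likelihood for component k is f_k(x₁)·f_k(x₂).
  p_I = [e^(−7.3)·7.3^11/11! = 0.0530941] × [0.141989] = 0.00753878
  p_II = [e^(−8.3)·8.3^11/11! = 0.0801787] × [0.112847] = 0.00904797
  p_III = [e^(−8.7)·8.7^11/11! = 0.0901974] × [0.100328] = 0.0090493
  p_IV = [e^(−9.1)·9.1^11/11! = 0.0991334] × [0.0880716] = 0.00873084
Unnormalised posteriors:
  π_I·p_I = 0.36 × 0.00753878 = 0.00271396
  π_II·p_II = 0.36 × 0.00904797 = 0.00325727
  π_III·p_III = 0.13 × 0.0090493 = 0.00117641
  π_IV·p_IV = 0.15 × 0.00873084 = 0.00130963
Evidence: 0.00271396 + 0.00325727 + 0.00117641 + 0.00130963 = 0.00845726
Responsibility of Group II: 0.00325727 / 0.00845726 ≈ 0.385

0.385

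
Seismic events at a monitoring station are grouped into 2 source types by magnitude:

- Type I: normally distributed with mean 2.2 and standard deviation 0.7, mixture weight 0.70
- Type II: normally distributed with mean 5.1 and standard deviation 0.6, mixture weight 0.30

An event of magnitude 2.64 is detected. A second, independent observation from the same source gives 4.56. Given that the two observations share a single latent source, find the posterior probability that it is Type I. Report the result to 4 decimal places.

By Bayes' theorem, P(k | x) = π_k f_k(x) / Σ_j π_j f_j(x).
Since both observations come from the same component, the likelihood for component k is f_k(x₁)·f_k(x₂).
  p_I = [(1/(0.7·√(2π)))·exp(−(2.64−2.2)²/(2·0.7²)) = 0.569918·exp(-0.19755) = 0.467753] × [0.0019391] = 0.000907022
  p_II = [(1/(0.6·√(2π)))·exp(−(2.64−5.1)²/(2·0.6²)) = 0.664904·exp(-8.40500) = 0.000148769] × [0.443475] = 6.59756e-05
Prior × likelihood for each component:
  π_I·p_I = 0.70 × 0.000907022 = 0.000634916
  π_II·p_II = 0.30 × 6.59756e-05 = 1.97927e-05
Marginal: 0.000634916 + 1.97927e-05 = 0.000654708
Responsibility of Type I: 0.000634916 / 0.000654708 ≈ 0.9698

0.9698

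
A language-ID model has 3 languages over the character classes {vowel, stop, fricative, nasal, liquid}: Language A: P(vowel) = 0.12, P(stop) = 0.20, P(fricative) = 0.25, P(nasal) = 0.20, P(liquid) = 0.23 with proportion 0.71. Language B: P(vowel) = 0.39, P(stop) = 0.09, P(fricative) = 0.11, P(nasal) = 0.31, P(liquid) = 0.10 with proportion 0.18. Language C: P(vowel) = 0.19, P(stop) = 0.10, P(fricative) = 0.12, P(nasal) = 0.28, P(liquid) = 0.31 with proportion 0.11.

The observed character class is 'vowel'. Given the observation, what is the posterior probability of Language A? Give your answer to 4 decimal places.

P(component k | x) = π_k·f_k(x) / marginal(x), where marginal(x) = Σ_j π_j·f_j(x).
Categorical probabilities:
  p_A = 0.12
  p_B = 0.39
  p_C = 0.19
Unnormalised posteriors:
  π_A·p_A = 0.71 × 0.12 = 0.0852
  π_B·p_B = 0.18 × 0.39 = 0.0702
  π_C·p_C = 0.11 × 0.19 = 0.0209
Sum: 0.0852 + 0.0702 + 0.0209 = 0.1763
P(Language A | x) = 0.0852 / 0.1763 ≈ 0.4833

0.4833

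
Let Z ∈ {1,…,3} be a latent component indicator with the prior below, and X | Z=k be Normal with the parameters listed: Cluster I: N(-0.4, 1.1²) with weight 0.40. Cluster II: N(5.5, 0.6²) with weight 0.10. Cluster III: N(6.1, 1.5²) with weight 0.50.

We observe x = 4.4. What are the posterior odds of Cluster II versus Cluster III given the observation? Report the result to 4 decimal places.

The posterior odds equal the prior odds times the likelihood ratio: (P(Z=i)/P(Z=j))·(f_i(x)/f_j(x)).
Component likelihoods at x = 4.4:
  p_I = 2.65917e-05
  p_II = 0.123852
  p_III = 0.139928
0.0123852 / 0.0699641 ≈ 0.1770

0.1770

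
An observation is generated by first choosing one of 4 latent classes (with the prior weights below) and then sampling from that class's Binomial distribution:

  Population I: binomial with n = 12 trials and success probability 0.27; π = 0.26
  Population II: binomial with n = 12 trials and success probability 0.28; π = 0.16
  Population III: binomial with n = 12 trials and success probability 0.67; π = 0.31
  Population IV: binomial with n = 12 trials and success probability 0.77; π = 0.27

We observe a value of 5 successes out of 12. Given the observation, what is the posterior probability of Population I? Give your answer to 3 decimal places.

P(component k | x) = π_k·f_k(x) / marginal(x), where marginal(x) = Σ_j π_j·f_j(x).
Evaluate each component's likelihood at the observed value:
  L_I = C(12,5)·0.27^5·0.73^7 = 792·0.00143489·0.110474 = 0.125546
  L_II = C(12,5)·0.28^5·0.72^7 = 792·0.00172104·0.100306 = 0.136723
  L_III = C(12,5)·0.67^5·0.33^7 = 792·0.135013·0.000426184 = 0.0455719
  L_IV = C(12,5)·0.77^5·0.23^7 = 792·0.270678·3.40483e-05 = 0.00729917
Prior × likelihood for each component:
  π_I·L_I = 0.26 × 0.125546 = 0.032642
  π_II·L_II = 0.16 × 0.136723 = 0.0218757
  π_III·L_III = 0.31 × 0.0455719 = 0.0141273
  π_IV·L_IV = 0.27 × 0.00729917 = 0.00197078
Normaliser: 0.032642 + 0.0218757 + 0.0141273 + 0.00197078 = 0.0706158
P(Population I | 5 successes out of 12) = 0.032642 / 0.0706158 ≈ 0.462

0.462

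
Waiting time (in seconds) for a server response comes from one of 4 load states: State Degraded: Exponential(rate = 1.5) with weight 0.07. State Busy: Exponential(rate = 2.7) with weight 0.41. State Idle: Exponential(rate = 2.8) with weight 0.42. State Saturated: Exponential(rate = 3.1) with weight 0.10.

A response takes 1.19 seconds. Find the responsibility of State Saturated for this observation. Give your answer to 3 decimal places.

P(component k | x) = w_k·f_k(x) / marginal(x), where marginal(x) = Σ_j w_j·f_j(x).
Exponential densities:
  f_Degraded = 1.5·e^(−1.5·1.19) = 1.5·e^(−1.7850) = 0.251696
  f_Busy = 2.7·e^(−2.7·1.19) = 2.7·e^(−3.2130) = 0.108636
  f_Idle = 2.8·e^(−2.8·1.19) = 2.8·e^(−3.3320) = 0.10002
  f_Saturated = 3.1·e^(−3.1·1.19) = 3.1·e^(−3.6890) = 0.0774907
Unnormalised posteriors:
  w_Degraded·f_Degraded = 0.07 × 0.251696 = 0.0176187
  w_Busy·f_Busy = 0.41 × 0.108636 = 0.0445409
  w_Idle·f_Idle = 0.42 × 0.10002 = 0.0420086
  w_Saturated·f_Saturated = 0.10 × 0.0774907 = 0.00774907
Marginal: 0.0176187 + 0.0445409 + 0.0420086 + 0.00774907 = 0.111917
P(State Saturated | the observation) = 0.00774907 / 0.111917 ≈ 0.069

0.069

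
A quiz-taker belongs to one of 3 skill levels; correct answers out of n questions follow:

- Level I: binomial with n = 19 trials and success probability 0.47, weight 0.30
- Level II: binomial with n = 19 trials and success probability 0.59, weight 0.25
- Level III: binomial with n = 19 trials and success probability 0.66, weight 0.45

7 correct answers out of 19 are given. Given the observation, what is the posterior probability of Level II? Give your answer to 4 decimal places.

0.1485

The responsibility of component k is P(Z=k) f_k(x) divided by Σ_j P(Z=j) f_j(x).
Evaluate each component's likelihood at the observed value:
  L_I = C(19,7)·0.47^7·0.53^12 = 50388·0.00506623·0.000491259 = 0.125407
  L_II = C(19,7)·0.59^7·0.41^12 = 50388·0.0248865·2.25635e-05 = 0.0282942
  L_III = C(19,7)·0.66^7·0.34^12 = 50388·0.0545516·2.38642e-06 = 0.00655967
Weight by the priors:
  P(Z=I)·L_I = 0.30 × 0.125407 = 0.0376222
  P(Z=II)·L_II = 0.25 × 0.0282942 = 0.00707355
  P(Z=III)·L_III = 0.45 × 0.00655967 = 0.00295185
Evidence: 0.0376222 + 0.00707355 + 0.00295185 = 0.0476476
P(Level II | the observation) = 0.00707355 / 0.0476476 ≈ 0.1485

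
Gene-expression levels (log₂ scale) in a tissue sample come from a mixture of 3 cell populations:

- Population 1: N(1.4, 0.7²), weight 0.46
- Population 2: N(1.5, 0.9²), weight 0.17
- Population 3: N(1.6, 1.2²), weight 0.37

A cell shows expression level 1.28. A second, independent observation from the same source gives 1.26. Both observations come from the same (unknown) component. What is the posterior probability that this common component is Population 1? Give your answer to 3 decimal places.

Apply Bayes' rule: the posterior for each component is proportional to its prior times its likelihood at x.
Since both observations come from the same component, the likelihood for component k is f_k(x₁)·f_k(x₂).
  p_1 = [(1/(0.7·√(2π)))·exp(−(1.28−1.4)²/(2·0.7²)) = 0.569918·exp(-0.01469) = 0.561604] × [0.558632] = 0.31373
  p_2 = [(1/(0.9·√(2π)))·exp(−(1.28−1.5)²/(2·0.9²)) = 0.443269·exp(-0.02988) = 0.430222] × [0.427785] = 0.184043
  p_3 = [(1/(1.2·√(2π)))·exp(−(1.28−1.6)²/(2·1.2²)) = 0.332452·exp(-0.03556) = 0.320839] × [0.319372] = 0.102467
Weight by the priors:
  π_1·p_1 = 0.46 × 0.31373 = 0.144316
  π_2·p_2 = 0.17 × 0.184043 = 0.0312872
  π_3·p_3 = 0.37 × 0.102467 = 0.0379128
Marginal: 0.144316 + 0.0312872 + 0.0379128 = 0.213516
So the posterior for Population 1 is 0.144316 / 0.213516 ≈ 0.676.

0.676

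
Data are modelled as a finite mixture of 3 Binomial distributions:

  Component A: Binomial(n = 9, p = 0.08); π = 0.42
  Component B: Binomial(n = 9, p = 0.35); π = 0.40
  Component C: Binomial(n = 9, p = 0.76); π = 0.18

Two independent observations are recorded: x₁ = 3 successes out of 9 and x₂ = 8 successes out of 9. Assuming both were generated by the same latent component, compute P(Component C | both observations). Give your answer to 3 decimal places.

0.681

By Bayes' theorem, P(k | x) = w_k f_k(x) / Σ_j w_j f_j(x).
Since both observations come from the same component, the likelihood for component k is f_k(x₁)·f_k(x₂).
  f_A = [0.0260781] × [1.38915e-08] = 3.62265e-10
  f_B = [0.271621] × [0.00131735] = 0.000357819
  f_C = [0.00704673] × [0.240416] = 0.00169414
Weight by the priors:
  w_A·f_A = 0.42 × 3.62265e-10 = 1.52151e-10
  w_B·f_B = 0.40 × 0.000357819 = 0.000143128
  w_C·f_C = 0.18 × 0.00169414 = 0.000304946
Marginal: 1.52151e-10 + 0.000143128 + 0.000304946 = 0.000448074
So the posterior for Component C is 0.000304946 / 0.000448074 ≈ 0.681.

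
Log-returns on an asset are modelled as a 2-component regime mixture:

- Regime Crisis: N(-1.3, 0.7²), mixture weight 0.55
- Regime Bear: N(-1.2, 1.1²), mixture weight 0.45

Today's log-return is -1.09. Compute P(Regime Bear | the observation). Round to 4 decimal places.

0.3515

The responsibility of component k is w_k f_k(x) divided by Σ_j w_j f_j(x).
Normal densities:
  p_Crisis = 0.54484
  p_Bear = 0.360866
Unnormalised posteriors:
  w_Crisis·p_Crisis = 0.55 × 0.54484 = 0.299662
  w_Bear·p_Bear = 0.45 × 0.360866 = 0.16239
Evidence: 0.299662 + 0.16239 = 0.462052
Responsibility of Regime Bear: 0.16239 / 0.462052 ≈ 0.3515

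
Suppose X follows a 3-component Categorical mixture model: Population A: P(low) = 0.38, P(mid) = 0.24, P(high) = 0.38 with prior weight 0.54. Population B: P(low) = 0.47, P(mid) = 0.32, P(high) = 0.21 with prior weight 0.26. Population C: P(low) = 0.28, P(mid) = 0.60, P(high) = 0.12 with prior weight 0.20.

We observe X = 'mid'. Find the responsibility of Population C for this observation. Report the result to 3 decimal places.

0.361

The responsibility of component k is π_k f_k(x) divided by Σ_j π_j f_j(x).
Evaluate each component's likelihood at the observed value:
  L_A = 0.24
  L_B = 0.32
  L_C = 0.6
Unnormalised posteriors:
  π_A·L_A = 0.54 × 0.24 = 0.1296
  π_B·L_B = 0.26 × 0.32 = 0.0832
  π_C·L_C = 0.20 × 0.6 = 0.12
Evidence: 0.1296 + 0.0832 + 0.12 = 0.3328
So the posterior for Population C is 0.12 / 0.3328 ≈ 0.361.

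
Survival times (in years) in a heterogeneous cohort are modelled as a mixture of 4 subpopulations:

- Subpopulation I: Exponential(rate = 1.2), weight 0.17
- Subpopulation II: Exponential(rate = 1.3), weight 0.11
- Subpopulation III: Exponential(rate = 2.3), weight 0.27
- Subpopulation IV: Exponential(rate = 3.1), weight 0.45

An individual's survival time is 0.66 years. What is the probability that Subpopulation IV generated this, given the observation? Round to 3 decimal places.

P(component k | x) = P(Z=k)·f_k(x) / marginal(x), where marginal(x) = Σ_j P(Z=j)·f_j(x).
Evaluate each component's likelihood at the observed value:
  f_I = 0.543526
  f_II = 0.551212
  f_III = 0.504044
  f_IV = 0.400678
Multiply by the mixture weights:
  P(Z=I)·f_I = 0.17 × 0.543526 = 0.0923994
  P(Z=II)·f_II = 0.11 × 0.551212 = 0.0606333
  P(Z=III)·f_III = 0.27 × 0.504044 = 0.136092
  P(Z=IV)·f_IV = 0.45 × 0.400678 = 0.180305
Sum: 0.0923994 + 0.0606333 + 0.136092 + 0.180305 = 0.46943
P(Subpopulation IV | 0.66 years) ≈ 0.384

0.384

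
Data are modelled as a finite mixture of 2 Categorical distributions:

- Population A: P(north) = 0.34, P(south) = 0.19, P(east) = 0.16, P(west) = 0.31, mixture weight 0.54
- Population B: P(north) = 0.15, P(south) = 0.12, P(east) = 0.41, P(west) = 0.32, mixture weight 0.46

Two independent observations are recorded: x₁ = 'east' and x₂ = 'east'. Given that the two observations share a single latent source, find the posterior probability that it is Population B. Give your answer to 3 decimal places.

0.848

Posterior ∝ prior × likelihood, so P(k | x) ∝ π_k f_k(x); normalise over all components.
Since both observations come from the same component, the likelihood for component k is f_k(x₁)·f_k(x₂).
  f_A = [P(east | comp) = 0.16] × [0.16] = 0.0256
  f_B = [P(east | comp) = 0.41] × [0.41] = 0.1681
Weight by the priors:
  π_A·f_A = 0.54 × 0.0256 = 0.013824
  π_B·f_B = 0.46 × 0.1681 = 0.077326
Normaliser: 0.013824 + 0.077326 = 0.09115
Responsibility of Population B: 0.077326 / 0.09115 ≈ 0.848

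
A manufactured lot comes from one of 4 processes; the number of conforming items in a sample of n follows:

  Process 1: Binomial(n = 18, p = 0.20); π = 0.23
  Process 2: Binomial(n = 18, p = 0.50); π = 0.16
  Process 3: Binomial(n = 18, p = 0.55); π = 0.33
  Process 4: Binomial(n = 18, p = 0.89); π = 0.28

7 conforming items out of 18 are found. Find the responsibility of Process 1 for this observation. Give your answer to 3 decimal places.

0.155

By Bayes' theorem, P(k | x) = π_k f_k(x) / Σ_j π_j f_j(x).
Component likelihoods at x = 7 conforming items out of 18:
  f_1 = 0.0349909
  f_2 = 0.121399
  f_3 = 0.0742389
  f_4 = 4.0161e-07
Unnormalised posteriors:
  π_1·f_1 = 0.23 × 0.0349909 = 0.0080479
  π_2·f_2 = 0.16 × 0.121399 = 0.0194238
  π_3·f_3 = 0.33 × 0.0742389 = 0.0244988
  π_4·f_4 = 0.28 × 4.0161e-07 = 1.12451e-07
Sum: 0.0080479 + 0.0194238 + 0.0244988 + 1.12451e-07 = 0.0519707
P(Process 1 | x) ≈ 0.155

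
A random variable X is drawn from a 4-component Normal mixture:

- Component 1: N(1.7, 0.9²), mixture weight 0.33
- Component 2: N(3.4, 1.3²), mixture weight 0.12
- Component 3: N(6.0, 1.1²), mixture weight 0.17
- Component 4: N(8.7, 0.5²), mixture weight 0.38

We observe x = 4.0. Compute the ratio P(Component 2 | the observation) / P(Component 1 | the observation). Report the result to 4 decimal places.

Only the two components matter; the odds are (π_i f_i(x)) / (π_j f_j(x)).
Normal densities:
  L_1 = 0.0169242
  L_2 = 0.275874
  L_3 = 0.0694505
  L_4 = 5.18573e-20
Odds = (0.12/0.33) × (0.275874/0.0169242) = 0.363636 × 16.3005 ≈ 5.9275

5.9275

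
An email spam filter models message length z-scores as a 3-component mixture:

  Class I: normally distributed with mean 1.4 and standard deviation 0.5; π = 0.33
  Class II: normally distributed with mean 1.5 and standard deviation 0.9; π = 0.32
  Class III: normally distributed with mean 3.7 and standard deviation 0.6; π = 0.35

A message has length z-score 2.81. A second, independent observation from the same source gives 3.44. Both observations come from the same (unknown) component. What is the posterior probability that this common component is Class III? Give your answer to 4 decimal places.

Apply Bayes' rule: the posterior for each component is proportional to its prior times its likelihood at x.
Since both observations come from the same component, the likelihood for component k is f_k(x₁)·f_k(x₂).
  p_I = [0.0149657] × [0.00019374] = 2.89947e-06
  p_II = [0.153678] × [0.0434221] = 0.00667299
  p_III = [0.221297] × [0.605318] = 0.133955
Unnormalised posteriors:
  P(Z=I)·p_I = 0.33 × 2.89947e-06 = 9.56825e-07
  P(Z=II)·p_II = 0.32 × 0.00667299 = 0.00213536
  P(Z=III)·p_III = 0.35 × 0.133955 = 0.0468841
Normaliser: 9.56825e-07 + 0.00213536 + 0.0468841 = 0.0490205
So the posterior for Class III is 0.0468841 / 0.0490205 ≈ 0.9564.

0.9564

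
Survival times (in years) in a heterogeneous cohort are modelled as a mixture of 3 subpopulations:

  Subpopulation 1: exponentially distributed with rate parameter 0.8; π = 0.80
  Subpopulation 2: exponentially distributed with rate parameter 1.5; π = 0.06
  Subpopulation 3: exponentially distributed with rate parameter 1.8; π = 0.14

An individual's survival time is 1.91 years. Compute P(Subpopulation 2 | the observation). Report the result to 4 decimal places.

Posterior ∝ prior × likelihood, so P(k | x) ∝ w_k f_k(x); normalise over all components.
Evaluate each component's likelihood at the observed value:
  p_1 = 0.173575
  p_2 = 0.0854747
  p_3 = 0.057832
Prior × likelihood for each component:
  w_1·p_1 = 0.80 × 0.173575 = 0.13886
  w_2·p_2 = 0.06 × 0.0854747 = 0.00512848
  w_3·p_3 = 0.14 × 0.057832 = 0.00809648
Marginal: 0.13886 + 0.00512848 + 0.00809648 = 0.152085
Responsibility of Subpopulation 2: 0.00512848 / 0.152085 ≈ 0.0337

0.0337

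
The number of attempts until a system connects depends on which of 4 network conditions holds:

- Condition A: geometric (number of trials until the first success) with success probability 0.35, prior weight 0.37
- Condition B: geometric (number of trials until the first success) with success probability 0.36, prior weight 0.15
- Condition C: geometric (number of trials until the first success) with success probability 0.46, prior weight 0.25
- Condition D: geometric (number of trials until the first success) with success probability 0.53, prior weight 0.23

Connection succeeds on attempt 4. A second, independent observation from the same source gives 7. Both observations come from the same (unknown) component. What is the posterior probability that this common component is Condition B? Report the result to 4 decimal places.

0.2234

The responsibility of component k is π_k f_k(x) divided by Σ_j π_j f_j(x).
Since both observations come from the same component, the likelihood for component k is f_k(x₁)·f_k(x₂).
  p_A = [0.0961188] × [0.0263966] = 0.00253721
  p_B = [0.0943718] × [0.024739] = 0.00233467
  p_C = [0.0724334] × [0.0114057] = 0.000826151
  p_D = [0.0550262] × [0.00571298] = 0.000314364
Weight by the priors:
  π_A·p_A = 0.37 × 0.00253721 = 0.000938767
  π_B·p_B = 0.15 × 0.00233467 = 0.0003502
  π_C·p_C = 0.25 × 0.000826151 = 0.000206538
  π_D·p_D = 0.23 × 0.000314364 = 7.23037e-05
Marginal: 0.000938767 + 0.0003502 + 0.000206538 + 7.23037e-05 = 0.00156781
Responsibility of Condition B: 0.0003502 / 0.00156781 ≈ 0.2234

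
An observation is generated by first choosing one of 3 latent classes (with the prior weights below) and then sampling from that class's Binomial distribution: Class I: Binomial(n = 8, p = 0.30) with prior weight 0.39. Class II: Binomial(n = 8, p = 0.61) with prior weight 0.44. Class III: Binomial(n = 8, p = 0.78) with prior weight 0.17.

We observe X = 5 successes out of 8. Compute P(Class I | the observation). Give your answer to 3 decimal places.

By Bayes' theorem, P(k | x) = π_k f_k(x) / Σ_j π_j f_j(x).
Component likelihoods at x = 5 successes out of 8:
  f_I = 0.0466754
  f_II = 0.280563
  f_III = 0.172159
Unnormalised posteriors:
  π_I·f_I = 0.39 × 0.0466754 = 0.0182034
  π_II·f_II = 0.44 × 0.280563 = 0.123448
  π_III·f_III = 0.17 × 0.172159 = 0.029267
Normaliser: 0.0182034 + 0.123448 + 0.029267 = 0.170918
Responsibility of Class I: 0.0182034 / 0.170918 ≈ 0.107

0.107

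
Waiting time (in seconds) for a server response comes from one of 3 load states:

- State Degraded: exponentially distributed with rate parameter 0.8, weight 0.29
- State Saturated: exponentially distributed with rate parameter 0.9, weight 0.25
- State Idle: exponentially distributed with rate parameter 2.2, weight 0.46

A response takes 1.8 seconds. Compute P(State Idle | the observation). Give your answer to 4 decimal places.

P(component k | x) = π_k·f_k(x) / marginal(x), where marginal(x) = Σ_j π_j·f_j(x).
Evaluate each component's likelihood at the observed value:
  f_Degraded = 0.8·e^(−0.8·1.8) = 0.8·e^(−1.4400) = 0.189542
  f_Saturated = 0.9·e^(−0.9·1.8) = 0.9·e^(−1.6200) = 0.178109
  f_Idle = 2.2·e^(−2.2·1.8) = 2.2·e^(−3.9600) = 0.0419389
Weight by the priors:
  π_Degraded·f_Degraded = 0.29 × 0.189542 = 0.0549672
  π_Saturated·f_Saturated = 0.25 × 0.178109 = 0.0445272
  π_Idle·f_Idle = 0.46 × 0.0419389 = 0.0192919
Normaliser: 0.0549672 + 0.0445272 + 0.0192919 = 0.118786
P(State Idle | the observation) ≈ 0.1624

0.1624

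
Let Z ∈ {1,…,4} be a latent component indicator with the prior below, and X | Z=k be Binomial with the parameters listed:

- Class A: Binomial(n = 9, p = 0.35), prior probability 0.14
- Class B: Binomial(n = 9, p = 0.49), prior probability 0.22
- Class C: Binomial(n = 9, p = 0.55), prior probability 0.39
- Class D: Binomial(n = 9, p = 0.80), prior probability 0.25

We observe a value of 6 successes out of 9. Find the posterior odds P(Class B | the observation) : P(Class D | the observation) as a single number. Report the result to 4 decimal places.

Since P(k|x) ∝ π_k f_k(x), the posterior odds are π_i f_i(x) / (π_j f_j(x)).
Component likelihoods at x = 6 successes out of 9:
  p_A = 0.042406
  p_B = 0.154229
  p_C = 0.211881
  p_D = 0.176161
0.0339304 / 0.0440402 ≈ 0.7704

0.7704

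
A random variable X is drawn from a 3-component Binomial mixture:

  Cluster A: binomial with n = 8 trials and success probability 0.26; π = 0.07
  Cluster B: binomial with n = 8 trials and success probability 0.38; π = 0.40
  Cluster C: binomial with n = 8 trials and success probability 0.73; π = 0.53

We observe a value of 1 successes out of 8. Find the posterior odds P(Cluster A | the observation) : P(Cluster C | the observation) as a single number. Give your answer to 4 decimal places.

Only the two components matter; the odds are (π_i f_i(x)) / (π_j f_j(x)).
Evaluate each component's likelihood at the observed value:
  p_A = C(8,1)·0.26^1·0.74^7 = 8·0.26·0.121513 = 0.252747
  p_B = C(8,1)·0.38^1·0.62^7 = 8·0.38·0.0352161 = 0.107057
  p_C = C(8,1)·0.73^1·0.27^7 = 8·0.73·0.000104604 = 0.000610885
0.0176923 / 0.000323769 ≈ 54.6447

54.6447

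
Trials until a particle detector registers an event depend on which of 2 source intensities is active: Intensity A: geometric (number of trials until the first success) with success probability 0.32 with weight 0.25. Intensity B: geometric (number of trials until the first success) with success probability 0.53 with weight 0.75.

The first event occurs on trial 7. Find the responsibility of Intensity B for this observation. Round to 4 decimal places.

Apply Bayes' rule: the posterior for each component is proportional to its prior times its likelihood at x.
Component likelihoods at x = 7:
  f_A = 0.0316376
  f_B = 0.00571298
Prior × likelihood for each component:
  π_A·f_A = 0.25 × 0.0316376 = 0.0079094
  π_B·f_B = 0.75 × 0.00571298 = 0.00428474
Normaliser: 0.0079094 + 0.00428474 = 0.0121941
P(Intensity B | the observation) ≈ 0.3514

0.3514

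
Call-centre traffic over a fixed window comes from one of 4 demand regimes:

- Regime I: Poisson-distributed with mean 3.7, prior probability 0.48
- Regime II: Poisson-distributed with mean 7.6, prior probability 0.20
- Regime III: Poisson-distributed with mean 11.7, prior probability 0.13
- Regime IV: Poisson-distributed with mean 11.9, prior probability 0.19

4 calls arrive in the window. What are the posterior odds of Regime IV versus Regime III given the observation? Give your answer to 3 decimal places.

Posterior odds = (w_i f_i(x)) / (w_j f_j(x)); the normalising sum cancels.
Component likelihoods at x = 4 calls:
  p_I = e^(−3.7)·3.7^4/4! = 0.193066
  p_II = e^(−7.6)·7.6^4/4! = 0.0695673
  p_III = e^(−11.7)·11.7^4/4! = 0.0064757
  p_IV = e^(−11.9)·11.9^4/4! = 0.00567378
Posterior odds = (w_IV·p_IV) / (w_III·p_III) = (0.19·0.00567378) / (0.13·0.0064757) = 0.00107802 / 0.000841841 ≈ 1.281

1.281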